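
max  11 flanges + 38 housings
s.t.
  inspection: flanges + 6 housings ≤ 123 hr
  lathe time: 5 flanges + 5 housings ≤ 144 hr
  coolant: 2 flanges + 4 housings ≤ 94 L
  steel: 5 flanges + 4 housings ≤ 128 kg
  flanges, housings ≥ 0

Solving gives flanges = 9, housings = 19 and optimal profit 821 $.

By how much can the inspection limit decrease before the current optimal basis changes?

3.2

Binding constraints: inspection, coolant. The basis is B = [[1,6],[2,4]] with det -8.
Per unit decrease in inspection, x* moves by d = (0.5, -0.25).
The basis stays optimal until lathe time becomes binding; allowable decrease = 3.2 hr.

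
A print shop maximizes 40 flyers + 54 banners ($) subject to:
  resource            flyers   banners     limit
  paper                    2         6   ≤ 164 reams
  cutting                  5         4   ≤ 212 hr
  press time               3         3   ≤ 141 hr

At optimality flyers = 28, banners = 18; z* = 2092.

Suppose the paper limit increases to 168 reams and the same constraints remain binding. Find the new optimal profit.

2112

Check each constraint at x*: paper 164/164 (tight); cutting 212/212 (tight); press time 138/141 (slack 3).
By complementary slackness, y = 0 for the non-binding constraint.
From A_Bᵀ y = c: 2·y_paper + 5·y_cutting = 40; 6·y_paper + 4·y_cutting = 54.
Solving: y_paper = 5, y_cutting = 6.
Δz = y_paper·Δb = 5 × (4) = 20, so new z* = 2092 + 20 = 2112.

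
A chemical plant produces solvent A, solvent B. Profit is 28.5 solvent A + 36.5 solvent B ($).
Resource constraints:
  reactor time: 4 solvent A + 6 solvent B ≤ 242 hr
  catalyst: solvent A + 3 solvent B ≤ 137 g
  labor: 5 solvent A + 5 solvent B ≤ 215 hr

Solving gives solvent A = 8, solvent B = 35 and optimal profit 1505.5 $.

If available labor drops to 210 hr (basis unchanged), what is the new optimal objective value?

1493

Binding: reactor time and labor. Non-binding: catalyst (24 unused).
Since catalyst is not tight, its dual is 0.
The binding rows give the dual system: 4·y_reactor time + 5·y_labor = 28.5 and 6·y_reactor time + 5·y_labor = 36.5.
→ y_reactor time = 4 and y_labor = 2.5.
Δz = y_labor·Δb = 2.5 × (-5) = -12.5, so new z* = 1505.5 − 12.5 = 1493.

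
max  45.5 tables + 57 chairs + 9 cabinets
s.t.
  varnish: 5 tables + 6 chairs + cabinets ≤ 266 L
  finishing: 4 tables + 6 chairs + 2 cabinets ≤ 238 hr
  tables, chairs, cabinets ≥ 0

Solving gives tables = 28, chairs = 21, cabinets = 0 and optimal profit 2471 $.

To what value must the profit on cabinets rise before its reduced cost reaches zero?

At the optimum: varnish uses 266 of 266 (binding); finishing uses 238 of 238 (binding).
The binding rows give the dual system: 5·y_varnish + 4·y_finishing = 45.5 and 6·y_varnish + 6·y_finishing = 57.
→ y_varnish = 7.5 and y_finishing = 2.
cabinets enters the basis when its profit ≥ yᵀa₃ = 7.5·1 + 2·2 = 11.5.

11.5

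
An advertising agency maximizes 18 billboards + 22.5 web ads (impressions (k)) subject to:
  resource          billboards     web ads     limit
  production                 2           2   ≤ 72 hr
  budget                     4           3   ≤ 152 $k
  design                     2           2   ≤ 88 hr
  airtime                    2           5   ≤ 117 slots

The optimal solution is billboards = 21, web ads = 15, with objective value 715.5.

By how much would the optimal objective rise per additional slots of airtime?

1.5

Binding: production and airtime. Non-binding: budget (23 unused), design (16 unused).
By complementary slackness, y = 0 for the non-binding constraints.
Dual feasibility on the basic columns requires 2·y_production + 2·y_airtime = 18, 2·y_production + 5·y_airtime = 22.5.
Solving: y_production = 7.5, y_airtime = 1.5.
Shadow price of airtime = 1.5.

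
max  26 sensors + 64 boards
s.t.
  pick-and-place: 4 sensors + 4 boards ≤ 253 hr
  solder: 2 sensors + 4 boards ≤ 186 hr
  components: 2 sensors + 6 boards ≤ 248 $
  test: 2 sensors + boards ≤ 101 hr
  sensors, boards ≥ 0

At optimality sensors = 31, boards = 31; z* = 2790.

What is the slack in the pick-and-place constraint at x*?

pick-and-place used = 4·31 + 4·31 = 248; slack = 253 − 248 = 5.

5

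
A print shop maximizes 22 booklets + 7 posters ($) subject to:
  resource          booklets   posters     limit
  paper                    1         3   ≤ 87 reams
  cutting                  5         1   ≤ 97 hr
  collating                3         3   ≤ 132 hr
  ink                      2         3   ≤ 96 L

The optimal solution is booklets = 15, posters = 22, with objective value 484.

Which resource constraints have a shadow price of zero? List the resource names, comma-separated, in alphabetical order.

collating, paper

paper: 81/87 (slack 6)
cutting: 97/97 (binding)
collating: 111/132 (slack 21)
ink: 96/96 (binding)
By complementary slackness, a constraint with positive slack has shadow price 0 → collating, paper.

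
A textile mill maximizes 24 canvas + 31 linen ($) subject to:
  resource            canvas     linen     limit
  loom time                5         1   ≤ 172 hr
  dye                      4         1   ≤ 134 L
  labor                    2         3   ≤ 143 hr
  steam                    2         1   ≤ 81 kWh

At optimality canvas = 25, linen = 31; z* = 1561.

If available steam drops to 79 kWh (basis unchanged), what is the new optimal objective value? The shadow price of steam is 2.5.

Δb = -2, so new z* = 1561 + (2.5)·(-2) = 1561 − 5 = 1556.

1556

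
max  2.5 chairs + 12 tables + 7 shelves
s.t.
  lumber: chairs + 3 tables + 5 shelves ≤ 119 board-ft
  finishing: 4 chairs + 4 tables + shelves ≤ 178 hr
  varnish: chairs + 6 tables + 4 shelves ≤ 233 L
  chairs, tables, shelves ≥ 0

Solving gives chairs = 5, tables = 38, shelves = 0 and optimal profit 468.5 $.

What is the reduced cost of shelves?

Check each constraint at x*: lumber 119/119 (tight); finishing 172/178 (slack 6); varnish 233/233 (tight).
Slack constraints have shadow price 0 (complementary slackness).
Dual feasibility on the basic columns requires 1·y_lumber + 1·y_varnish = 2.5, 3·y_lumber + 6·y_varnish = 12.
→ y_lumber = 1 and y_varnish = 1.5.
Reduced cost of shelves: c₃ − yᵀa₃ = 7 − (1·5 + 1.5·4) = 7 − 11 = -4.

-4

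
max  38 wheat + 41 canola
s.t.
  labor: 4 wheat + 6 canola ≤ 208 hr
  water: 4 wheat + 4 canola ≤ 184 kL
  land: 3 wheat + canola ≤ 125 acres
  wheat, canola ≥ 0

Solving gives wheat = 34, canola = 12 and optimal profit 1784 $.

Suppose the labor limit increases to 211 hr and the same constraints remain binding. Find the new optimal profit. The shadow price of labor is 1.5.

Δb = 3, so new z* = 1784 + (1.5)·(3) = 1784 + 4.5 = 1788.5.

1788.5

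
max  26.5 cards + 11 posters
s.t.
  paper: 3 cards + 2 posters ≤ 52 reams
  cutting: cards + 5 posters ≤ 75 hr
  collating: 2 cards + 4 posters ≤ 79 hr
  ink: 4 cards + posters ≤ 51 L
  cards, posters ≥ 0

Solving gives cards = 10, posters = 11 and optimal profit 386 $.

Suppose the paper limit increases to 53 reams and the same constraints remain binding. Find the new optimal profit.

389.5

Binding: paper and ink. Non-binding: cutting (10 unused), collating (15 unused).
By complementary slackness, y = 0 for the non-binding constraints.
From A_Bᵀ y = c: 3·y_paper + 4·y_ink = 26.5; 2·y_paper + 1·y_ink = 11.
→ y_paper = 3.5 and y_ink = 4.
Δz = y_paper·Δb = 3.5 × (1) = 3.5, so new z* = 386 + 3.5 = 389.5.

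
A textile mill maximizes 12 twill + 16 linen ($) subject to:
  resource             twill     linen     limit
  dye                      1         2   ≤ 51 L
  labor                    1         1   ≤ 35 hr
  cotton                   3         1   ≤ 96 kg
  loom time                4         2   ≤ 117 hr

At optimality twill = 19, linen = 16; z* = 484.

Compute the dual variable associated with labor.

8

Binding: dye and labor. Non-binding: cotton (23 unused), loom time (9 unused).
By complementary slackness, y = 0 for the non-binding constraints.
From A_Bᵀ y = c: 1·y_dye + 1·y_labor = 12; 2·y_dye + 1·y_labor = 16.
This yields shadow prices y_dye = 4, y_labor = 8.
Shadow price of labor = 8.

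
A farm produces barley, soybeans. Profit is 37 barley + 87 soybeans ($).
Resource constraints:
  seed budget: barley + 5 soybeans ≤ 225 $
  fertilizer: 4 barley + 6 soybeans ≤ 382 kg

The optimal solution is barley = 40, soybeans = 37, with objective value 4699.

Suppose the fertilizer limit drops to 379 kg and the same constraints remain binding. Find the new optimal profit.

Check each constraint at x*: seed budget 225/225 (tight); fertilizer 382/382 (tight).
Dual feasibility on the basic columns requires 1·y_seed budget + 4·y_fertilizer = 37, 5·y_seed budget + 6·y_fertilizer = 87.
→ y_seed budget = 9 and y_fertilizer = 7.
Δz = y_fertilizer·Δb = 7 × (-3) = -21, so new z* = 4699 − 21 = 4678.

4678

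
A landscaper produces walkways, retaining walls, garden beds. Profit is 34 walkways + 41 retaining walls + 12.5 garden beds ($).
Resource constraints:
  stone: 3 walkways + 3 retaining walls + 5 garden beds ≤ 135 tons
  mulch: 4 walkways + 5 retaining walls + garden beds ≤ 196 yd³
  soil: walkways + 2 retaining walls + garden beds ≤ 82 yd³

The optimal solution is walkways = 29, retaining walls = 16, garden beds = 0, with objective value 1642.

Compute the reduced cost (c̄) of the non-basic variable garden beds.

Check each constraint at x*: stone 135/135 (tight); mulch 196/196 (tight); soil 61/82 (slack 21).
By complementary slackness, y = 0 for the non-binding constraint.
The binding rows give the dual system: 3·y_stone + 4·y_mulch = 34 and 3·y_stone + 5·y_mulch = 41.
Solving: y_stone = 2, y_mulch = 7.
Reduced cost of garden beds: c₃ − yᵀa₃ = 12.5 − (2·5 + 7·1) = 12.5 − 17 = -4.5.

-4.5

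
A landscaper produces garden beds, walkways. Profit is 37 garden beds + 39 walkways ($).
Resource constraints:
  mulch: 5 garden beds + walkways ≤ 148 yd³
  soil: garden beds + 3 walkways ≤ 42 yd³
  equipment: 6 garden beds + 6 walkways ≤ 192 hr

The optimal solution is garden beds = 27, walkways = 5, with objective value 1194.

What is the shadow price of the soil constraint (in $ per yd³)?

Binding: soil and equipment. Non-binding: mulch (8 unused).
Slack constraints have shadow price 0 (complementary slackness).
From A_Bᵀ y = c: 1·y_soil + 6·y_equipment = 37; 3·y_soil + 6·y_equipment = 39.
→ y_soil = 1 and y_equipment = 6.
Shadow price of soil = 1.

1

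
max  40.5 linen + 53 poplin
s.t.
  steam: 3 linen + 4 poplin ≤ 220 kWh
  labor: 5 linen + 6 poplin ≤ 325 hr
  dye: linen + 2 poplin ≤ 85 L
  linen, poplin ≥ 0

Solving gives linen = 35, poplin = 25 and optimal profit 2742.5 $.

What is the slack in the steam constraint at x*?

15

steam used = 3·35 + 4·25 = 205; slack = 220 − 205 = 15.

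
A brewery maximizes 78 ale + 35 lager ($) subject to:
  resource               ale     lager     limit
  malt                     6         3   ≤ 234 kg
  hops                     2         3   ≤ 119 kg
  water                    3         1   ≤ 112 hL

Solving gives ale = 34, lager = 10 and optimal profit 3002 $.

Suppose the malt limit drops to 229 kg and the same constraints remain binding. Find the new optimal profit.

At the optimum: malt uses 234 of 234 (binding); hops uses 98 of 119 (slack = 21); water uses 112 of 112 (binding).
Since hops is not tight, its dual is 0.
Dual feasibility on the basic columns requires 6·y_malt + 3·y_water = 78, 3·y_malt + 1·y_water = 35.
This yields shadow prices y_malt = 9, y_water = 8.
Δz = y_malt·Δb = 9 × (-5) = -45, so new z* = 3002 − 45 = 2957.

2957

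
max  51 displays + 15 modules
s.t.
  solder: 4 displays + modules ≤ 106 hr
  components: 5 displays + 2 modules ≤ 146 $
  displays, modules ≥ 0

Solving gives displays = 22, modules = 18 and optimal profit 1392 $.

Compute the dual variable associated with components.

3

At the optimum: solder uses 106 of 106 (binding); components uses 146 of 146 (binding).
From A_Bᵀ y = c: 4·y_solder + 5·y_components = 51; 1·y_solder + 2·y_components = 15.
This yields shadow prices y_solder = 9, y_components = 3.
Shadow price of components = 3.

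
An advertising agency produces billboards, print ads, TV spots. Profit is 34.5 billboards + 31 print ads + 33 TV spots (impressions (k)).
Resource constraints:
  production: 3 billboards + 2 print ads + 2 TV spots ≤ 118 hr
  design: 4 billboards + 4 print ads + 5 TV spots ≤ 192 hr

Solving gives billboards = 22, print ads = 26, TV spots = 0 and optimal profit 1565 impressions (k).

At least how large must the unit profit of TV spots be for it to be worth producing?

37

Both production and design are binding at x*.
From A_Bᵀ y = c: 3·y_production + 4·y_design = 34.5; 2·y_production + 4·y_design = 31.
Solving: y_production = 3.5, y_design = 6.
TV spots enters the basis when its profit ≥ yᵀa₃ = 3.5·2 + 6·5 = 37.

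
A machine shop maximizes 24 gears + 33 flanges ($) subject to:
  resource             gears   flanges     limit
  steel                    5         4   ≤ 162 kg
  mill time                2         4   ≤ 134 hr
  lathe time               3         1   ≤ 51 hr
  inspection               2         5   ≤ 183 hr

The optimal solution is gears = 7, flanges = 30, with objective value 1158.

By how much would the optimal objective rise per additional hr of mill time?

At the optimum: steel uses 155 of 162 (slack = 7); mill time uses 134 of 134 (binding); lathe time uses 51 of 51 (binding); inspection uses 164 of 183 (slack = 19).
Since steel, inspection are not tight, their duals are 0.
The binding rows give the dual system: 2·y_mill time + 3·y_lathe time = 24 and 4·y_mill time + 1·y_lathe time = 33.
→ y_mill time = 7.5 and y_lathe time = 3.
Shadow price of mill time = 7.5.

7.5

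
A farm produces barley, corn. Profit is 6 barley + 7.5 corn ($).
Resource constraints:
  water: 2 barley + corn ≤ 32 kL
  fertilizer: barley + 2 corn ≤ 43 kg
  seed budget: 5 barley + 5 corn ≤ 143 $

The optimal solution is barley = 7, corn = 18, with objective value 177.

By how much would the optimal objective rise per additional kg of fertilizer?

3

Binding: water and fertilizer. Non-binding: seed budget (18 unused).
Slack constraints have shadow price 0 (complementary slackness).
The binding rows give the dual system: 2·y_water + 1·y_fertilizer = 6 and 1·y_water + 2·y_fertilizer = 7.5.
→ y_water = 1.5 and y_fertilizer = 3.
Shadow price of fertilizer = 3.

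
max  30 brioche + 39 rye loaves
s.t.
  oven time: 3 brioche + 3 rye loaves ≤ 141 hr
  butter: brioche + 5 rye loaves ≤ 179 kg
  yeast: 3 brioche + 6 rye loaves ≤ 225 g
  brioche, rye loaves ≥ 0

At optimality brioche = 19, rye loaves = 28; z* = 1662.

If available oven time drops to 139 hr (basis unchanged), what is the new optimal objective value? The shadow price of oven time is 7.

Δb = -2, so new z* = 1662 + (7)·(-2) = 1662 − 14 = 1648.

1648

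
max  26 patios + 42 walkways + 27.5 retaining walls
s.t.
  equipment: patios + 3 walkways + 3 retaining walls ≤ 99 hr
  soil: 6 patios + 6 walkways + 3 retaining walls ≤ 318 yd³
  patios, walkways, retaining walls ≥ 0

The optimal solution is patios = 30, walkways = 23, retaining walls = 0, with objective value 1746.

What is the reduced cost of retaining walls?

Both equipment and soil are binding at x*.
From A_Bᵀ y = c: 1·y_equipment + 6·y_soil = 26; 3·y_equipment + 6·y_soil = 42.
Solving: y_equipment = 8, y_soil = 3.
Reduced cost of retaining walls: c₃ − yᵀa₃ = 27.5 − (8·3 + 3·3) = 27.5 − 33 = -5.5.

-5.5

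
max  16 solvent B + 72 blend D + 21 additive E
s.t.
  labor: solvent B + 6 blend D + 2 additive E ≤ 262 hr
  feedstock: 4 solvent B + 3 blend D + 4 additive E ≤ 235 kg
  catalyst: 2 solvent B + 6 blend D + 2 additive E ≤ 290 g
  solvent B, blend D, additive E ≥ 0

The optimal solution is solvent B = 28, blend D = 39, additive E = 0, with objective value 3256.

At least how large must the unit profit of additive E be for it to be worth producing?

24

At the optimum: labor uses 262 of 262 (binding); feedstock uses 229 of 235 (slack = 6); catalyst uses 290 of 290 (binding).
Since feedstock is not tight, its dual is 0.
Dual feasibility on the basic columns requires 1·y_labor + 2·y_catalyst = 16, 6·y_labor + 6·y_catalyst = 72.
Solving: y_labor = 8, y_catalyst = 4.
additive E enters the basis when its profit ≥ yᵀa₃ = 8·2 + 4·2 = 24.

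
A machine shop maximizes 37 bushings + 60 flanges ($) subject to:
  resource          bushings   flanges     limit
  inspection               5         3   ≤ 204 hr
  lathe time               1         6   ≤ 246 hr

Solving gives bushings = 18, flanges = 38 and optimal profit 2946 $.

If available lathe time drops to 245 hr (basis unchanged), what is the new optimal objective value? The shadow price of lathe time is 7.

2939

Δb = -1, so new z* = 2946 + (7)·(-1) = 2946 − 7 = 2939.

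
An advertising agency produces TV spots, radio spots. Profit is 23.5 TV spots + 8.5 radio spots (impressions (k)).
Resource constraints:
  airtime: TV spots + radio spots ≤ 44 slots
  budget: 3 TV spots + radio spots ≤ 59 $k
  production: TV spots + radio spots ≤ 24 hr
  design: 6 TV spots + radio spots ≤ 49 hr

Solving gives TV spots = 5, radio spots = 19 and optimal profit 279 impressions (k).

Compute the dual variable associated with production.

Binding: production and design. Non-binding: airtime (20 unused), budget (25 unused).
By complementary slackness, y = 0 for the non-binding constraints.
From A_Bᵀ y = c: 1·y_production + 6·y_design = 23.5; 1·y_production + 1·y_design = 8.5.
This yields shadow prices y_production = 5.5, y_design = 3.
Shadow price of production = 5.5.

5.5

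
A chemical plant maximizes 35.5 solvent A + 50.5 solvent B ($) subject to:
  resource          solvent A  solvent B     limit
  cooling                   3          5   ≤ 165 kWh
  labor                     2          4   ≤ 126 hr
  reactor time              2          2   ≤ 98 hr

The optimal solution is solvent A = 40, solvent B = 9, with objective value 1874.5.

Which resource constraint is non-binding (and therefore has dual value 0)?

cooling: 165/165 (binding)
labor: 116/126 (slack 10)
reactor time: 98/98 (binding)
By complementary slackness, a constraint with positive slack has shadow price 0 → labor.

labor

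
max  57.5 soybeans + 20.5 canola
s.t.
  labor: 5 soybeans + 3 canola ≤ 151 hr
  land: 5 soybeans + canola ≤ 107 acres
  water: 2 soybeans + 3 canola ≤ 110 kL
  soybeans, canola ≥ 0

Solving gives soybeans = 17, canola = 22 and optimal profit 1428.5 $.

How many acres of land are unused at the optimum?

land used = 5·17 + 1·22 = 107; slack = 107 − 107 = 0.

0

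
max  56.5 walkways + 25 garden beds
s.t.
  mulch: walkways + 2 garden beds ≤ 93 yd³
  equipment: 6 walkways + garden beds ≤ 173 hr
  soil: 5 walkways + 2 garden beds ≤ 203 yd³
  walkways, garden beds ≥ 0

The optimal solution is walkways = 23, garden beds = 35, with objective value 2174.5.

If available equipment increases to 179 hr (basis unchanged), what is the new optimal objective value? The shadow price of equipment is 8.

Δb = 6, so new z* = 2174.5 + (8)·(6) = 2174.5 + 48 = 2222.5.

2222.5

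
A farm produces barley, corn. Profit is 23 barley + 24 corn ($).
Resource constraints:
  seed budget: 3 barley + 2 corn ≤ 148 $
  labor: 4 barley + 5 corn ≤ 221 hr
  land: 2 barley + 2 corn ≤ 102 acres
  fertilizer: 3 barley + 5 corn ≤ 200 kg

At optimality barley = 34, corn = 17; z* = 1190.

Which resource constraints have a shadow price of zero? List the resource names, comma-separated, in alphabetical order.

seed budget: 136/148 (slack 12)
labor: 221/221 (binding)
land: 102/102 (binding)
fertilizer: 187/200 (slack 13)
By complementary slackness, a constraint with positive slack has shadow price 0 → fertilizer, seed budget.

fertilizer, seed budget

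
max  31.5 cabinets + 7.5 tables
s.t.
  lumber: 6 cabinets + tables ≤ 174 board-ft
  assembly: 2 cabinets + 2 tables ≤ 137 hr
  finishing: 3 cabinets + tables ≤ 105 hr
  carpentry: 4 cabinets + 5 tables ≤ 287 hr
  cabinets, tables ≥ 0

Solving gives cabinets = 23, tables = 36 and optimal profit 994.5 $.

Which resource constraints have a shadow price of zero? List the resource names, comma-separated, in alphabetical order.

lumber: 174/174 (binding)
assembly: 118/137 (slack 19)
finishing: 105/105 (binding)
carpentry: 272/287 (slack 15)
By complementary slackness, a constraint with positive slack has shadow price 0 → assembly, carpentry.

assembly, carpentry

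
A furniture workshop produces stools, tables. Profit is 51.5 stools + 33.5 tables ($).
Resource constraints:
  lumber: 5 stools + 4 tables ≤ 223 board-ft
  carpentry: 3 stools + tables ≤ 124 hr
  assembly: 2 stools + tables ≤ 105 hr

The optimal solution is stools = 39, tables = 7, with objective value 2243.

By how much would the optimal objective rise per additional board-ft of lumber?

At the optimum: lumber uses 223 of 223 (binding); carpentry uses 124 of 124 (binding); assembly uses 85 of 105 (slack = 20).
By complementary slackness, y = 0 for the non-binding constraint.
From A_Bᵀ y = c: 5·y_lumber + 3·y_carpentry = 51.5; 4·y_lumber + 1·y_carpentry = 33.5.
This yields shadow prices y_lumber = 7, y_carpentry = 5.5.
Shadow price of lumber = 7.

7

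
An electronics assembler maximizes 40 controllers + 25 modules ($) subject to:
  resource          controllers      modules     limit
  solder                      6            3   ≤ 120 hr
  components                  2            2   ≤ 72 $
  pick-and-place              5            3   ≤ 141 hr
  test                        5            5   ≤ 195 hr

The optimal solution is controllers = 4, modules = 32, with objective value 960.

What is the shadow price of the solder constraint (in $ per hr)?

Check each constraint at x*: solder 120/120 (tight); components 72/72 (tight); pick-and-place 116/141 (slack 25); test 180/195 (slack 15).
Slack constraints have shadow price 0 (complementary slackness).
From A_Bᵀ y = c: 6·y_solder + 2·y_components = 40; 3·y_solder + 2·y_components = 25.
Solving: y_solder = 5, y_components = 5.
Shadow price of solder = 5.

5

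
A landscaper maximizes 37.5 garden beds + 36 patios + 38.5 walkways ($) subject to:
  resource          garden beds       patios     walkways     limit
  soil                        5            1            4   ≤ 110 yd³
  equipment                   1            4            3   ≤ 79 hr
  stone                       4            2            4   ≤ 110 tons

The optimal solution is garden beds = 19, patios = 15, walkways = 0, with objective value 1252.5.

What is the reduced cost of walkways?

-8

At the optimum: soil uses 110 of 110 (binding); equipment uses 79 of 79 (binding); stone uses 106 of 110 (slack = 4).
Since stone is not tight, its dual is 0.
The binding rows give the dual system: 5·y_soil + 1·y_equipment = 37.5 and 1·y_soil + 4·y_equipment = 36.
Solving: y_soil = 6, y_equipment = 7.5.
Reduced cost of walkways: c₃ − yᵀa₃ = 38.5 − (6·4 + 7.5·3) = 38.5 − 46.5 = -8.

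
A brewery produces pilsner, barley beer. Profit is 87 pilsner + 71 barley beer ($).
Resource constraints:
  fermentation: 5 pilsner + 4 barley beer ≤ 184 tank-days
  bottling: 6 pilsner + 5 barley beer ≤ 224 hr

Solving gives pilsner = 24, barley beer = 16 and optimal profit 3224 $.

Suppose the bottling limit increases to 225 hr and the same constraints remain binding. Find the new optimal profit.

At the optimum: fermentation uses 184 of 184 (binding); bottling uses 224 of 224 (binding).
The binding rows give the dual system: 5·y_fermentation + 6·y_bottling = 87 and 4·y_fermentation + 5·y_bottling = 71.
This yields shadow prices y_fermentation = 9, y_bottling = 7.
Δz = y_bottling·Δb = 7 × (1) = 7, so new z* = 3224 + 7 = 3231.

3231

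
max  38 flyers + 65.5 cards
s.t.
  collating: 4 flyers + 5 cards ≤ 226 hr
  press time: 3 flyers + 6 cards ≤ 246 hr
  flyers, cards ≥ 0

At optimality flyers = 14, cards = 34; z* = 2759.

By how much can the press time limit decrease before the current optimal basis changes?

76.5

Binding constraints: collating, press time. The basis is B = [[4,5],[3,6]] with det 9.
Per unit decrease in press time, x* moves by d = (0.5556, -0.4444).
The basis stays optimal until cards reaches 0; allowable decrease = 76.5 hr.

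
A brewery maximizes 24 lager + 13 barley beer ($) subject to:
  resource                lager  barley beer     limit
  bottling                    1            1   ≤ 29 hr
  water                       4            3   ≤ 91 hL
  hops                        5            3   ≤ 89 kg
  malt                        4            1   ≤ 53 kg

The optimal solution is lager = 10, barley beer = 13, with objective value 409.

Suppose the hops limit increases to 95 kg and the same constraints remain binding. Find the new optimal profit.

433

Check each constraint at x*: bottling 23/29 (slack 6); water 79/91 (slack 12); hops 89/89 (tight); malt 53/53 (tight).
Since bottling, water are not tight, their duals are 0.
From A_Bᵀ y = c: 5·y_hops + 4·y_malt = 24; 3·y_hops + 1·y_malt = 13.
→ y_hops = 4 and y_malt = 1.
Δz = y_hops·Δb = 4 × (6) = 24, so new z* = 409 + 24 = 433.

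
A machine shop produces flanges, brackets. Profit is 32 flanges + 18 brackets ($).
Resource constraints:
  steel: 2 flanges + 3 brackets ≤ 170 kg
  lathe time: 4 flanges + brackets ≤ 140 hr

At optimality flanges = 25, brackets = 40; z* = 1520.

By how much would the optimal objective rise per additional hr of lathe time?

6

Check each constraint at x*: steel 170/170 (tight); lathe time 140/140 (tight).
From A_Bᵀ y = c: 2·y_steel + 4·y_lathe time = 32; 3·y_steel + 1·y_lathe time = 18.
This yields shadow prices y_steel = 4, y_lathe time = 6.
Shadow price of lathe time = 6.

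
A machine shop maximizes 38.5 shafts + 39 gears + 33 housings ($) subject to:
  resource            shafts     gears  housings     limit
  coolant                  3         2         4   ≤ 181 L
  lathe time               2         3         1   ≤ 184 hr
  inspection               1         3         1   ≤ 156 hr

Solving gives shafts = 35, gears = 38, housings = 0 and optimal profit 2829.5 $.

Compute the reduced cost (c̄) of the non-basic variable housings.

At the optimum: coolant uses 181 of 181 (binding); lathe time uses 184 of 184 (binding); inspection uses 149 of 156 (slack = 7).
By complementary slackness, y = 0 for the non-binding constraint.
From A_Bᵀ y = c: 3·y_coolant + 2·y_lathe time = 38.5; 2·y_coolant + 3·y_lathe time = 39.
This yields shadow prices y_coolant = 7.5, y_lathe time = 8.
Reduced cost of housings: c₃ − yᵀa₃ = 33 − (7.5·4 + 8·1) = 33 − 38 = -5.

-5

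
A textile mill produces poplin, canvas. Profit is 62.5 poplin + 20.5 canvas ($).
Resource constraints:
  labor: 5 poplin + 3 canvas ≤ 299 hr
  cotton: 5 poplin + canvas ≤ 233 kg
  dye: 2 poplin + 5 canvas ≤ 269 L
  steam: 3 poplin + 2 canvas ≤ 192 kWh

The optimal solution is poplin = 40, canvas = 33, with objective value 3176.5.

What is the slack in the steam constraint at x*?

steam used = 3·40 + 2·33 = 186; slack = 192 − 186 = 6.

6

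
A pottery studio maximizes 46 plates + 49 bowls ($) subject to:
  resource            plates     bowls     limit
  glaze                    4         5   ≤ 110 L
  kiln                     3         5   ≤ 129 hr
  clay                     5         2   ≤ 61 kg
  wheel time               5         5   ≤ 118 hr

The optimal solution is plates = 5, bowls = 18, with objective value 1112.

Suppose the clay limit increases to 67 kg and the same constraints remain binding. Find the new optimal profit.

Check each constraint at x*: glaze 110/110 (tight); kiln 105/129 (slack 24); clay 61/61 (tight); wheel time 115/118 (slack 3).
Slack constraints have shadow price 0 (complementary slackness).
From A_Bᵀ y = c: 4·y_glaze + 5·y_clay = 46; 5·y_glaze + 2·y_clay = 49.
Solving: y_glaze = 9, y_clay = 2.
Δz = y_clay·Δb = 2 × (6) = 12, so new z* = 1112 + 12 = 1124.

1124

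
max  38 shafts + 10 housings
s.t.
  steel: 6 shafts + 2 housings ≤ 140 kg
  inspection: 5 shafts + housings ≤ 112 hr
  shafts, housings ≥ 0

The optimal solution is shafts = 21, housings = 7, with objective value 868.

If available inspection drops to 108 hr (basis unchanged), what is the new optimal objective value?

852

At the optimum: steel uses 140 of 140 (binding); inspection uses 112 of 112 (binding).
Dual feasibility on the basic columns requires 6·y_steel + 5·y_inspection = 38, 2·y_steel + 1·y_inspection = 10.
This yields shadow prices y_steel = 3, y_inspection = 4.
Δz = y_inspection·Δb = 4 × (-4) = -16, so new z* = 868 − 16 = 852.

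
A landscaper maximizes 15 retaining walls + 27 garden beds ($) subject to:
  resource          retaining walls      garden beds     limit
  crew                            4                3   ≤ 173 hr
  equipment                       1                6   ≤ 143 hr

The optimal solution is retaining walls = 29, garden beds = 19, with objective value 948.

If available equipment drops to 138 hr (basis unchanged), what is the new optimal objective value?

Both crew and equipment are binding at x*.
From A_Bᵀ y = c: 4·y_crew + 1·y_equipment = 15; 3·y_crew + 6·y_equipment = 27.
→ y_crew = 3 and y_equipment = 3.
Δz = y_equipment·Δb = 3 × (-5) = -15, so new z* = 948 − 15 = 933.

933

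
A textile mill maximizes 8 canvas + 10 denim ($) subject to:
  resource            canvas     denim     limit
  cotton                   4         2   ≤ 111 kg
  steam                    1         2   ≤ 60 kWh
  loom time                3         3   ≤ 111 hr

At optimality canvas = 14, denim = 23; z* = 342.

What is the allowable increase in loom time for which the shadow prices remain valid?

Binding constraints: steam, loom time. The basis is B = [[1,2],[3,3]] with det -3.
Per unit increase in loom time, x* moves by d = (0.6667, -0.3333).
The basis stays optimal until cotton becomes binding; allowable increase = 4.5 hr.

4.5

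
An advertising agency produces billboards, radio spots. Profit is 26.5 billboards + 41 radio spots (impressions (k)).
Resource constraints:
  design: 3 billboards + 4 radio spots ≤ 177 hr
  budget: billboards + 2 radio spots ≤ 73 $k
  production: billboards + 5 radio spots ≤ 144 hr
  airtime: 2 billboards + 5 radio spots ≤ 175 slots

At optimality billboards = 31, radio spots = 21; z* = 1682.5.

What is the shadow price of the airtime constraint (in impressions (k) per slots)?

0

Binding: design and budget. Non-binding: production (8 unused), airtime (8 unused).
Slack constraints have shadow price 0 (complementary slackness).
The binding rows give the dual system: 3·y_design + 1·y_budget = 26.5 and 4·y_design + 2·y_budget = 41.
Solving: y_design = 6, y_budget = 8.5.
Shadow price of airtime = 0.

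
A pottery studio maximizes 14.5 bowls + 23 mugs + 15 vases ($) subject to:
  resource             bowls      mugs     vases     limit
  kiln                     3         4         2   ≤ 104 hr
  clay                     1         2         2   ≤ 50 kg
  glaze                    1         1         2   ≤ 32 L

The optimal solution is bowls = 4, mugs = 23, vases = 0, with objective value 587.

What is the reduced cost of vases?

-2

At the optimum: kiln uses 104 of 104 (binding); clay uses 50 of 50 (binding); glaze uses 27 of 32 (slack = 5).
Since glaze is not tight, its dual is 0.
The binding rows give the dual system: 3·y_kiln + 1·y_clay = 14.5 and 4·y_kiln + 2·y_clay = 23.
→ y_kiln = 3 and y_clay = 5.5.
Reduced cost of vases: c₃ − yᵀa₃ = 15 − (3·2 + 5.5·2) = 15 − 17 = -2.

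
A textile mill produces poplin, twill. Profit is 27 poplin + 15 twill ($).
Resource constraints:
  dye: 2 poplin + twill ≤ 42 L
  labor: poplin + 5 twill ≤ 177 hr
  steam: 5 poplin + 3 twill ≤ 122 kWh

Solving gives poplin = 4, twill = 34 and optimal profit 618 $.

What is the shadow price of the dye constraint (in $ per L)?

6

At the optimum: dye uses 42 of 42 (binding); labor uses 174 of 177 (slack = 3); steam uses 122 of 122 (binding).
Since labor is not tight, its dual is 0.
The binding rows give the dual system: 2·y_dye + 5·y_steam = 27 and 1·y_dye + 3·y_steam = 15.
This yields shadow prices y_dye = 6, y_steam = 3.
Shadow price of dye = 6.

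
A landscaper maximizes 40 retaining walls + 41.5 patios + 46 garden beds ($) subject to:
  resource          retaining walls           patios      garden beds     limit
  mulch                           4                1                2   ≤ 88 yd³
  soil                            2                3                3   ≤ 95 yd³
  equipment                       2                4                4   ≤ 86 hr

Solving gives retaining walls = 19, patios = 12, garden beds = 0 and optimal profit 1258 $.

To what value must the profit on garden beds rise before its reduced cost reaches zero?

At the optimum: mulch uses 88 of 88 (binding); soil uses 74 of 95 (slack = 21); equipment uses 86 of 86 (binding).
By complementary slackness, y = 0 for the non-binding constraint.
Dual feasibility on the basic columns requires 4·y_mulch + 2·y_equipment = 40, 1·y_mulch + 4·y_equipment = 41.5.
This yields shadow prices y_mulch = 5.5, y_equipment = 9.
garden beds enters the basis when its profit ≥ yᵀa₃ = 5.5·2 + 9·4 = 47.

47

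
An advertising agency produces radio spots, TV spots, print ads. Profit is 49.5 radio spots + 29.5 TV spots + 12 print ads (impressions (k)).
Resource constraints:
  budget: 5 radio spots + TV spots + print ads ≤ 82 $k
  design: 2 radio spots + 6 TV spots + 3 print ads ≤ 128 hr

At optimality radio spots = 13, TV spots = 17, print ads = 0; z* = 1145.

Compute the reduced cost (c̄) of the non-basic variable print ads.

-7

Check each constraint at x*: budget 82/82 (tight); design 128/128 (tight).
Dual feasibility on the basic columns requires 5·y_budget + 2·y_design = 49.5, 1·y_budget + 6·y_design = 29.5.
→ y_budget = 8.5 and y_design = 3.5.
Reduced cost of print ads: c₃ − yᵀa₃ = 12 − (8.5·1 + 3.5·3) = 12 − 19 = -7.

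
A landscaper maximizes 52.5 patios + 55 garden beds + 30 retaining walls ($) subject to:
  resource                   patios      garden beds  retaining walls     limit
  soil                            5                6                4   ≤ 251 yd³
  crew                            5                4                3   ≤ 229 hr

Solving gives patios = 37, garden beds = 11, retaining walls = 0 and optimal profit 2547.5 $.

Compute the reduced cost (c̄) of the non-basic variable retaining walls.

Check each constraint at x*: soil 251/251 (tight); crew 229/229 (tight).
From A_Bᵀ y = c: 5·y_soil + 5·y_crew = 52.5; 6·y_soil + 4·y_crew = 55.
This yields shadow prices y_soil = 6.5, y_crew = 4.
Reduced cost of retaining walls: c₃ − yᵀa₃ = 30 − (6.5·4 + 4·3) = 30 − 38 = -8.

-8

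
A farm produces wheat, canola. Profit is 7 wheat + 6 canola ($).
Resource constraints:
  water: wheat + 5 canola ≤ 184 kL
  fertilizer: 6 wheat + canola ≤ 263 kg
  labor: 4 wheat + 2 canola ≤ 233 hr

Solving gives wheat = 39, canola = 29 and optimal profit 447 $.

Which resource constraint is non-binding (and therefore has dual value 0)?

water: 184/184 (binding)
fertilizer: 263/263 (binding)
labor: 214/233 (slack 19)
By complementary slackness, a constraint with positive slack has shadow price 0 → labor.

labor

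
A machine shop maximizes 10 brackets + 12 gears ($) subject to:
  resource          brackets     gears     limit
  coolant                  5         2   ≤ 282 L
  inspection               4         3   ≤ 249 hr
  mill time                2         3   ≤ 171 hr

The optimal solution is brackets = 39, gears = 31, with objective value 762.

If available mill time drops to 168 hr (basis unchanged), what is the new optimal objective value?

Check each constraint at x*: coolant 257/282 (slack 25); inspection 249/249 (tight); mill time 171/171 (tight).
Slack constraints have shadow price 0 (complementary slackness).
From A_Bᵀ y = c: 4·y_inspection + 2·y_mill time = 10; 3·y_inspection + 3·y_mill time = 12.
Solving: y_inspection = 1, y_mill time = 3.
Δz = y_mill time·Δb = 3 × (-3) = -9, so new z* = 762 − 9 = 753.

753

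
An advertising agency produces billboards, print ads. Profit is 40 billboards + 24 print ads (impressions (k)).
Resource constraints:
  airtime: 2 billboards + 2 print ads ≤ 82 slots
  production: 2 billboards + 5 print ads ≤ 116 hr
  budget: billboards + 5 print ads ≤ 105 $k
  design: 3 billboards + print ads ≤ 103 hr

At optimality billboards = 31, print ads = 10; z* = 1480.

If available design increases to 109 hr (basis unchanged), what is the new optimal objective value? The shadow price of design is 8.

1528

Δb = 6, so new z* = 1480 + (8)·(6) = 1480 + 48 = 1528.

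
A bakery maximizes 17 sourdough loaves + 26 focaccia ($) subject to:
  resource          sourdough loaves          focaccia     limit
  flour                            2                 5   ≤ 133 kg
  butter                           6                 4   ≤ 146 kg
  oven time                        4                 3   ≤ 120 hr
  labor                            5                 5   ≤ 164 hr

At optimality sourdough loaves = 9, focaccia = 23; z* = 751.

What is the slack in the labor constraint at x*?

labor used = 5·9 + 5·23 = 160; slack = 164 − 160 = 4.

4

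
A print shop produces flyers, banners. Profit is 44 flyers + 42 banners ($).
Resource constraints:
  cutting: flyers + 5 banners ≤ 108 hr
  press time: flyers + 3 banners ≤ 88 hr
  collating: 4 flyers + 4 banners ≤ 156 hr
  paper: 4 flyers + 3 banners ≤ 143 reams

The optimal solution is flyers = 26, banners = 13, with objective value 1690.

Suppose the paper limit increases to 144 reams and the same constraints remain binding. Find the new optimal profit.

Check each constraint at x*: cutting 91/108 (slack 17); press time 65/88 (slack 23); collating 156/156 (tight); paper 143/143 (tight).
Since cutting, press time are not tight, their duals are 0.
From A_Bᵀ y = c: 4·y_collating + 4·y_paper = 44; 4·y_collating + 3·y_paper = 42.
Solving: y_collating = 9, y_paper = 2.
Δz = y_paper·Δb = 2 × (1) = 2, so new z* = 1690 + 2 = 1692.

1692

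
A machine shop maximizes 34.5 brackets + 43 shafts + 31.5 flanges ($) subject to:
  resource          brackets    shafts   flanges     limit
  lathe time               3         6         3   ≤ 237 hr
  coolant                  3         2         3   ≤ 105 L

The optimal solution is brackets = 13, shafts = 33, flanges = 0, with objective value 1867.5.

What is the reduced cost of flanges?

-3

At the optimum: lathe time uses 237 of 237 (binding); coolant uses 105 of 105 (binding).
From A_Bᵀ y = c: 3·y_lathe time + 3·y_coolant = 34.5; 6·y_lathe time + 2·y_coolant = 43.
Solving: y_lathe time = 5, y_coolant = 6.5.
Reduced cost of flanges: c₃ − yᵀa₃ = 31.5 − (5·3 + 6.5·3) = 31.5 − 34.5 = -3.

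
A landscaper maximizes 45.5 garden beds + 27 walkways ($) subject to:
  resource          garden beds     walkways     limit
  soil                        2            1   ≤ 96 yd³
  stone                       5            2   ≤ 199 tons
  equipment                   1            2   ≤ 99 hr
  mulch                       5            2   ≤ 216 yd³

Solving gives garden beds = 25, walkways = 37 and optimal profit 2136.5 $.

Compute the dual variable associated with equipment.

Binding: stone and equipment. Non-binding: soil (9 unused), mulch (17 unused).
By complementary slackness, y = 0 for the non-binding constraints.
From A_Bᵀ y = c: 5·y_stone + 1·y_equipment = 45.5; 2·y_stone + 2·y_equipment = 27.
Solving: y_stone = 8, y_equipment = 5.5.
Shadow price of equipment = 5.5.

5.5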